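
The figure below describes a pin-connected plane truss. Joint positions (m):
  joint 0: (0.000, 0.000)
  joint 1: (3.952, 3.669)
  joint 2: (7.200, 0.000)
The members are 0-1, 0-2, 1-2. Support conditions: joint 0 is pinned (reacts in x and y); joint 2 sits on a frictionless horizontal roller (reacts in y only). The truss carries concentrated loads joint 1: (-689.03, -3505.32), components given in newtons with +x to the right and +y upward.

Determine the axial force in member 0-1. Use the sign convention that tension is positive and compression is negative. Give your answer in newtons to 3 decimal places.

-2840.188

N=3 nodes, M=3 members, R=3 reactions → 2N=6, M+R=6
member 0 (0-1): L=5.3926, (cx,cy)=(0.7329,0.6804)
member 1 (0-2): L=7.2000, (cx,cy)=(1.0000,0.0000)
member 2 (1-2): L=4.9001, (cx,cy)=(0.6628,-0.7488)
solve A·x = −loads:
  F[0-1] = -2840.1880 N (compression)
  F[0-2] = +1392.4288 N (tension)
  F[1-2] = -2100.6935 N (compression)
  Rx@0 = +689.0300 N
  Ry@0 = +1932.4070 N
  Ry@2 = +1572.9130 N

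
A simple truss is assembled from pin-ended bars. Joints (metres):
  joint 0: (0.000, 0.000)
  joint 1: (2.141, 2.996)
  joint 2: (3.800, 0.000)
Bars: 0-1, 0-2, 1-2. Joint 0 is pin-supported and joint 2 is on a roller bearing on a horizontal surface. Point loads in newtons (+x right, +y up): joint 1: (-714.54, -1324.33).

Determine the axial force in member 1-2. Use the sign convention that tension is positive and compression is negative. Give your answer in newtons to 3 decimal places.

-208.951

N=3 nodes, M=3 members, R=3 reactions → 2N=6, M+R=6
member 0 (0-1): L=3.6824, (cx,cy)=(0.5814,0.8136)
member 1 (0-2): L=3.8000, (cx,cy)=(1.0000,0.0000)
member 2 (1-2): L=3.4247, (cx,cy)=(0.4844,-0.8748)
solve A·x = −loads:
  F[0-1] = -1403.0555 N (compression)
  F[0-2] = +101.2217 N (tension)
  F[1-2] = -208.9512 N (compression)
  Rx@0 = +714.5400 N
  Ry@0 = +1141.5330 N
  Ry@2 = +182.7970 N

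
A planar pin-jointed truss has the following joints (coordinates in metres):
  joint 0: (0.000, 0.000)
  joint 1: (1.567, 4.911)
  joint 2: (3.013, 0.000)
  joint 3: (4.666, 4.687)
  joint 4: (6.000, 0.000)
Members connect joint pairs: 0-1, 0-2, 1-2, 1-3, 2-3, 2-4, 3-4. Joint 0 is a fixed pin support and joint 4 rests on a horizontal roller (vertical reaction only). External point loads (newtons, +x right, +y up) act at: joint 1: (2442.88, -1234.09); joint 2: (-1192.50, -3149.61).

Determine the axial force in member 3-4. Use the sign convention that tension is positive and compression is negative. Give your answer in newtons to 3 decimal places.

N=5 nodes, M=7 members, R=3 reactions → 2N=10, M+R=10
member 0 (0-1): L=5.1549, (cx,cy)=(0.3040,0.9527)
member 1 (0-2): L=3.0130, (cx,cy)=(1.0000,0.0000)
member 2 (1-2): L=5.1195, (cx,cy)=(0.2825,-0.9593)
member 3 (1-3): L=3.1071, (cx,cy)=(0.9974,-0.0721)
member 4 (2-3): L=4.9699, (cx,cy)=(0.3326,0.9431)
member 5 (2-4): L=2.9870, (cx,cy)=(1.0000,0.0000)
member 6 (3-4): L=4.8731, (cx,cy)=(0.2737,-0.9618)
solve A·x = −loads:
  F[0-1] = -504.1265 N (compression)
  F[0-2] = +1403.6245 N (tension)
  F[1-2] = -603.0344 N (compression)
  F[1-3] = -2432.1250 N (compression)
  F[2-3] = +3953.1491 N (tension)
  F[2-4] = +1110.9825 N (tension)
  F[3-4] = -4058.4535 N (compression)
  Rx@0 = -1250.3800 N
  Ry@0 = +480.2704 N
  Ry@4 = +3903.4296 N

-4058.454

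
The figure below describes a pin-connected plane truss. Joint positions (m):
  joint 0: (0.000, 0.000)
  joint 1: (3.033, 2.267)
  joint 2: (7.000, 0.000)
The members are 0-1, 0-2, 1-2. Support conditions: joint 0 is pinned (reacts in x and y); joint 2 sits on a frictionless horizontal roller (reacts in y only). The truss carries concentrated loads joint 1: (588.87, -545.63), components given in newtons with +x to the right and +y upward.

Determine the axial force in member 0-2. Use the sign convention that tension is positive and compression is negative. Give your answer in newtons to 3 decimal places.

747.419

N=3 nodes, M=3 members, R=3 reactions → 2N=6, M+R=6
member 0 (0-1): L=3.7866, (cx,cy)=(0.8010,0.5987)
member 1 (0-2): L=7.0000, (cx,cy)=(1.0000,0.0000)
member 2 (1-2): L=4.5691, (cx,cy)=(0.8682,-0.4962)
solve A·x = −loads:
  F[0-1] = -197.9433 N (compression)
  F[0-2] = +747.4189 N (tension)
  F[1-2] = -860.8539 N (compression)
  Rx@0 = -588.8700 N
  Ry@0 = +118.5066 N
  Ry@2 = +427.1234 N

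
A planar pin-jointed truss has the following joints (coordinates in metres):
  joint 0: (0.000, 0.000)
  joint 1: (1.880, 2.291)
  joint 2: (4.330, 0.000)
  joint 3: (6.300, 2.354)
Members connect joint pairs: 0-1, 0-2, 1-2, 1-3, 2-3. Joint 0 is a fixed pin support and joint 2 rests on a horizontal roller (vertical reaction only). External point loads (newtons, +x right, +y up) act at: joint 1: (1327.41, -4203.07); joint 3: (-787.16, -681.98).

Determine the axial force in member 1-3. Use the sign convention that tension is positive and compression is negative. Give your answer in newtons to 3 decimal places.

-219.064

N=4 nodes, M=5 members, R=3 reactions → 2N=8, M+R=8
member 0 (0-1): L=2.9636, (cx,cy)=(0.6344,0.7730)
member 1 (0-2): L=4.3300, (cx,cy)=(1.0000,0.0000)
member 2 (1-2): L=3.3543, (cx,cy)=(0.7304,-0.6830)
member 3 (1-3): L=4.4204, (cx,cy)=(0.9999,0.0143)
member 4 (2-3): L=3.0696, (cx,cy)=(0.6418,0.7669)
solve A·x = −loads:
  F[0-1] = -2320.0760 N (compression)
  F[0-2] = +2012.0087 N (tension)
  F[1-2] = -3532.4338 N (compression)
  F[1-3] = -219.0641 N (compression)
  F[2-3] = -885.2154 N (compression)
  Rx@0 = -540.2500 N
  Ry@0 = +1793.5102 N
  Ry@2 = +3091.5398 N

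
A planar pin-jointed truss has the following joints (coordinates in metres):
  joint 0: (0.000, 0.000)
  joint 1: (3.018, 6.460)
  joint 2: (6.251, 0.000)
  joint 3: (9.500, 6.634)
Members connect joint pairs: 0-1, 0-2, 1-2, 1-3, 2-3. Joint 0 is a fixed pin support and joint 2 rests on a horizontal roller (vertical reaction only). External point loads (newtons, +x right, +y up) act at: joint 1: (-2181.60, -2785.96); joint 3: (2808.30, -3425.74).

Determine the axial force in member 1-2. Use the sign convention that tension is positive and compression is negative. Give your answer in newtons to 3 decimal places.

-4170.392

N=4 nodes, M=5 members, R=3 reactions → 2N=8, M+R=8
member 0 (0-1): L=7.1302, (cx,cy)=(0.4233,0.9060)
member 1 (0-2): L=6.2510, (cx,cy)=(1.0000,0.0000)
member 2 (1-2): L=7.2238, (cx,cy)=(0.4475,-0.8943)
member 3 (1-3): L=6.4843, (cx,cy)=(0.9996,0.0268)
member 4 (2-3): L=7.3869, (cx,cy)=(0.4398,0.8981)
solve A·x = −loads:
  F[0-1] = +1176.0269 N (tension)
  F[0-2] = +128.9239 N (tension)
  F[1-2] = -4170.3921 N (compression)
  F[1-3] = +4547.4551 N (tension)
  F[2-3] = -3950.3937 N (compression)
  Rx@0 = -626.7000 N
  Ry@0 = -1065.4850 N
  Ry@2 = +7277.1850 N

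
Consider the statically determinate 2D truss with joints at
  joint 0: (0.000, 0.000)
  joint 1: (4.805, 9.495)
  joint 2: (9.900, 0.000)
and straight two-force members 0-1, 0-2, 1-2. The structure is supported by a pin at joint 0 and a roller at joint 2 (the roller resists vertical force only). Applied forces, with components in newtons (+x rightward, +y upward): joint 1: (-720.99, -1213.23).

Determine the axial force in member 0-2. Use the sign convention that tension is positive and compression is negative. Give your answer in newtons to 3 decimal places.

-55.082

N=3 nodes, M=3 members, R=3 reactions → 2N=6, M+R=6
member 0 (0-1): L=10.6416, (cx,cy)=(0.4515,0.8923)
member 1 (0-2): L=9.9000, (cx,cy)=(1.0000,0.0000)
member 2 (1-2): L=10.7756, (cx,cy)=(0.4728,-0.8812)
solve A·x = −loads:
  F[0-1] = -1474.7789 N (compression)
  F[0-2] = -55.0815 N (compression)
  F[1-2] = +116.4942 N (tension)
  Rx@0 = +720.9900 N
  Ry@0 = +1315.8795 N
  Ry@2 = -102.6495 N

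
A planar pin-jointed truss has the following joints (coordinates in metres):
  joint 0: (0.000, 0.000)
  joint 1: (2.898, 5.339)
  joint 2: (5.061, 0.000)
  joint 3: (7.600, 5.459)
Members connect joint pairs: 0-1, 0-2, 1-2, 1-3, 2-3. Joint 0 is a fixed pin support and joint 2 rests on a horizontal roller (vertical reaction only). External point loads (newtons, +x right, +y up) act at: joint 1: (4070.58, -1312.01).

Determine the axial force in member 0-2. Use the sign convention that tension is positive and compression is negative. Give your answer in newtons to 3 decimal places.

N=4 nodes, M=5 members, R=3 reactions → 2N=8, M+R=8
member 0 (0-1): L=6.0748, (cx,cy)=(0.4771,0.8789)
member 1 (0-2): L=5.0610, (cx,cy)=(1.0000,0.0000)
member 2 (1-2): L=5.7605, (cx,cy)=(0.3755,-0.9268)
member 3 (1-3): L=4.7035, (cx,cy)=(0.9997,0.0255)
member 4 (2-3): L=6.0206, (cx,cy)=(0.4217,0.9067)
solve A·x = −loads:
  F[0-1] = +4247.9776 N (tension)
  F[0-2] = +2044.0742 N (tension)
  F[1-2] = -5443.7876 N (compression)
  F[1-3] = -0.0000 N (compression)
  F[2-3] = +0.0000 N (tension)
  Rx@0 = -4070.5800 N
  Ry@0 = -3733.4418 N
  Ry@2 = +5045.4518 N

2044.074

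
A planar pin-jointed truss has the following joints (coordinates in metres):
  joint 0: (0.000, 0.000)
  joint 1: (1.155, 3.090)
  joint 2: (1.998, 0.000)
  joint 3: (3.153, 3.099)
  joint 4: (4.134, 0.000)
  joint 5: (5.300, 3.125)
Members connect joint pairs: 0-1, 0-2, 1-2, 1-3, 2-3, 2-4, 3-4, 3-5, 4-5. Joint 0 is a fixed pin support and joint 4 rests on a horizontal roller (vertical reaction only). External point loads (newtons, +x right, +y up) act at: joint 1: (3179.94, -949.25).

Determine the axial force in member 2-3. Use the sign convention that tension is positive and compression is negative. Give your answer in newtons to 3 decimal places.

2828.395

N=6 nodes, M=9 members, R=3 reactions → 2N=12, M+R=12
member 0 (0-1): L=3.2988, (cx,cy)=(0.3501,0.9367)
member 1 (0-2): L=1.9980, (cx,cy)=(1.0000,0.0000)
member 2 (1-2): L=3.2029, (cx,cy)=(0.2632,-0.9647)
member 3 (1-3): L=1.9980, (cx,cy)=(1.0000,0.0045)
member 4 (2-3): L=3.3072, (cx,cy)=(0.3492,0.9370)
member 5 (2-4): L=2.1360, (cx,cy)=(1.0000,0.0000)
member 6 (3-4): L=3.2506, (cx,cy)=(0.3018,-0.9534)
member 7 (3-5): L=2.1472, (cx,cy)=(0.9999,0.0121)
member 8 (4-5): L=3.3354, (cx,cy)=(0.3496,0.9369)
solve A·x = −loads:
  F[0-1] = +1807.2331 N (tension)
  F[0-2] = +2547.1796 N (tension)
  F[1-2] = -2747.1654 N (compression)
  F[1-3] = -1824.1533 N (compression)
  F[2-3] = +2828.3947 N (tension)
  F[2-4] = +836.3633 N (tension)
  F[3-4] = -2771.3067 N (compression)
  F[3-5] = -0.0000 N (compression)
  F[4-5] = -0.0000 N (compression)
  Rx@0 = -3179.9400 N
  Ry@0 = -1692.8396 N
  Ry@4 = +2642.0896 N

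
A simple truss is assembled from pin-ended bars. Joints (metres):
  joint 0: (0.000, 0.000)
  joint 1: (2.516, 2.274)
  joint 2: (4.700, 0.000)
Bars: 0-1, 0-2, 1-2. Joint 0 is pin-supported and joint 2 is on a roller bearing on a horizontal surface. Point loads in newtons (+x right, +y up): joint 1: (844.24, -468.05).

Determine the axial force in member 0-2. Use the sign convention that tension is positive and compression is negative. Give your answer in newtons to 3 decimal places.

N=3 nodes, M=3 members, R=3 reactions → 2N=6, M+R=6
member 0 (0-1): L=3.3914, (cx,cy)=(0.7419,0.6705)
member 1 (0-2): L=4.7000, (cx,cy)=(1.0000,0.0000)
member 2 (1-2): L=3.1529, (cx,cy)=(0.6927,-0.7212)
solve A·x = −loads:
  F[0-1] = +284.8126 N (tension)
  F[0-2] = +632.9418 N (tension)
  F[1-2] = -913.7444 N (compression)
  Rx@0 = -844.2400 N
  Ry@0 = -190.9746 N
  Ry@2 = +659.0246 N

632.942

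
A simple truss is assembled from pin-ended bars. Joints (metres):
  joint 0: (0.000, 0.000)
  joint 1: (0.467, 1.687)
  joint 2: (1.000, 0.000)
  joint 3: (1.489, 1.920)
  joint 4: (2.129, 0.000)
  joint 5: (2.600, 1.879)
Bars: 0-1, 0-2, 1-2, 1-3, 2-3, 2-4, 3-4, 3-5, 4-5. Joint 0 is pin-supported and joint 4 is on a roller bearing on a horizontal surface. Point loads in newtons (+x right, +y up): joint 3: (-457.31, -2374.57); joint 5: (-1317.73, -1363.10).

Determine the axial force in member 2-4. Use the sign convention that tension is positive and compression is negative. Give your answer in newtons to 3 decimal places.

-233.559

N=6 nodes, M=9 members, R=3 reactions → 2N=12, M+R=12
member 0 (0-1): L=1.7504, (cx,cy)=(0.2668,0.9638)
member 1 (0-2): L=1.0000, (cx,cy)=(1.0000,0.0000)
member 2 (1-2): L=1.7692, (cx,cy)=(0.3013,-0.9535)
member 3 (1-3): L=1.0482, (cx,cy)=(0.9750,0.2223)
member 4 (2-3): L=1.9813, (cx,cy)=(0.2468,0.9691)
member 5 (2-4): L=1.1290, (cx,cy)=(1.0000,0.0000)
member 6 (3-4): L=2.0239, (cx,cy)=(0.3162,-0.9487)
member 7 (3-5): L=1.1118, (cx,cy)=(0.9993,-0.0369)
member 8 (4-5): L=1.9371, (cx,cy)=(0.2431,0.9700)
solve A·x = −loads:
  F[0-1] = -2062.4253 N (compression)
  F[0-2] = -1224.8070 N (compression)
  F[1-2] = +1821.7415 N (tension)
  F[1-3] = -1127.2640 N (compression)
  F[2-3] = -1792.5574 N (compression)
  F[2-4] = -233.5586 N (compression)
  F[3-4] = -370.2057 N (compression)
  F[3-5] = -967.7604 N (compression)
  F[4-5] = -1442.0653 N (compression)
  Rx@0 = +1775.0400 N
  Ry@0 = +1987.6724 N
  Ry@4 = +1749.9976 N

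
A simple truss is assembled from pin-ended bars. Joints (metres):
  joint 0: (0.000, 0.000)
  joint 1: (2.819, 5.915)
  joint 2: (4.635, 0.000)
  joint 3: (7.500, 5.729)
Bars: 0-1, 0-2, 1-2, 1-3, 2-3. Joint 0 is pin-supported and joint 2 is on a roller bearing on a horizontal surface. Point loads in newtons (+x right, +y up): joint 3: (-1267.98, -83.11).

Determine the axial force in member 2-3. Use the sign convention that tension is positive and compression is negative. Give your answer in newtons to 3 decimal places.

N=4 nodes, M=5 members, R=3 reactions → 2N=8, M+R=8
member 0 (0-1): L=6.5524, (cx,cy)=(0.4302,0.9027)
member 1 (0-2): L=4.6350, (cx,cy)=(1.0000,0.0000)
member 2 (1-2): L=6.1875, (cx,cy)=(0.2935,-0.9560)
member 3 (1-3): L=4.6847, (cx,cy)=(0.9992,-0.0397)
member 4 (2-3): L=6.4054, (cx,cy)=(0.4473,0.8944)
solve A·x = −loads:
  F[0-1] = -1679.2423 N (compression)
  F[0-2] = -545.5299 N (compression)
  F[1-2] = +1635.7074 N (tension)
  F[1-3] = -1203.4713 N (compression)
  F[2-3] = -146.3472 N (compression)
  Rx@0 = +1267.9800 N
  Ry@0 = +1515.8894 N
  Ry@2 = -1432.7794 N

-146.347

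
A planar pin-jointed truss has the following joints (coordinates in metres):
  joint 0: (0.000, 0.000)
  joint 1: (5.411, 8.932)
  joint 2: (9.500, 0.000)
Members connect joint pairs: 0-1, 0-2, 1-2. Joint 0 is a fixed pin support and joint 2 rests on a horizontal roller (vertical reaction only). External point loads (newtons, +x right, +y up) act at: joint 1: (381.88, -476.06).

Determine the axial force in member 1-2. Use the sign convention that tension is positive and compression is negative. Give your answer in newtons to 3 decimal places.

-693.099

N=3 nodes, M=3 members, R=3 reactions → 2N=6, M+R=6
member 0 (0-1): L=10.4432, (cx,cy)=(0.5181,0.8553)
member 1 (0-2): L=9.5000, (cx,cy)=(1.0000,0.0000)
member 2 (1-2): L=9.8235, (cx,cy)=(0.4162,-0.9093)
solve A·x = −loads:
  F[0-1] = +180.2197 N (tension)
  F[0-2] = +288.5013 N (tension)
  F[1-2] = -693.0994 N (compression)
  Rx@0 = -381.8800 N
  Ry@0 = -154.1413 N
  Ry@2 = +630.2013 N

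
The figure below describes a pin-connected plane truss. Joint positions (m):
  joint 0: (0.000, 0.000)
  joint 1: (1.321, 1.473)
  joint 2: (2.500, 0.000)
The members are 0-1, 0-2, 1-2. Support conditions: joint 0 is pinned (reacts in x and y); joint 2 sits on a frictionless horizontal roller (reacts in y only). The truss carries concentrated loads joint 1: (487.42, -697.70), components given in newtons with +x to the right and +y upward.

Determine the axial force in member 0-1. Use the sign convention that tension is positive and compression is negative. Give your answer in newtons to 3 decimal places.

-56.211

N=3 nodes, M=3 members, R=3 reactions → 2N=6, M+R=6
member 0 (0-1): L=1.9786, (cx,cy)=(0.6677,0.7445)
member 1 (0-2): L=2.5000, (cx,cy)=(1.0000,0.0000)
member 2 (1-2): L=1.8867, (cx,cy)=(0.6249,-0.7807)
solve A·x = −loads:
  F[0-1] = -56.2108 N (compression)
  F[0-2] = +524.9492 N (tension)
  F[1-2] = -840.0680 N (compression)
  Rx@0 = -487.4200 N
  Ry@0 = +41.8475 N
  Ry@2 = +655.8525 N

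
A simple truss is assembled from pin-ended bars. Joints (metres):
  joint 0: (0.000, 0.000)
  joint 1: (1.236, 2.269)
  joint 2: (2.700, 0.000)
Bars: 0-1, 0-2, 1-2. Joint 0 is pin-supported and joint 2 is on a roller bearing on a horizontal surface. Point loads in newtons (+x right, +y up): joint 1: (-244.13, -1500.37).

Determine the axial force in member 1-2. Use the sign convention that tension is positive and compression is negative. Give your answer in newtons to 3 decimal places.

N=3 nodes, M=3 members, R=3 reactions → 2N=6, M+R=6
member 0 (0-1): L=2.5838, (cx,cy)=(0.4784,0.8782)
member 1 (0-2): L=2.7000, (cx,cy)=(1.0000,0.0000)
member 2 (1-2): L=2.7003, (cx,cy)=(0.5422,-0.8403)
solve A·x = −loads:
  F[0-1] = -1160.0296 N (compression)
  F[0-2] = +310.7864 N (tension)
  F[1-2] = -573.2367 N (compression)
  Rx@0 = +244.1300 N
  Ry@0 = +1018.6936 N
  Ry@2 = +481.6764 N

-573.237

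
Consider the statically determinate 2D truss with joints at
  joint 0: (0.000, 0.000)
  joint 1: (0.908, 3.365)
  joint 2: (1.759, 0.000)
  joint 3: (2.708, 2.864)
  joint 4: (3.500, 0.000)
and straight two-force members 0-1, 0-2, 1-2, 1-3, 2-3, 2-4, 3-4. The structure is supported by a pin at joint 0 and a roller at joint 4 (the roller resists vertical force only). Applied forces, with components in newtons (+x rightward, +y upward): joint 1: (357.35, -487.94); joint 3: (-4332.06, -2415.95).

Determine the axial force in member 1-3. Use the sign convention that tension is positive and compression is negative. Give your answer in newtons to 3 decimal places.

-2659.817

N=5 nodes, M=7 members, R=3 reactions → 2N=10, M+R=10
member 0 (0-1): L=3.4854, (cx,cy)=(0.2605,0.9655)
member 1 (0-2): L=1.7590, (cx,cy)=(1.0000,0.0000)
member 2 (1-2): L=3.4709, (cx,cy)=(0.2452,-0.9695)
member 3 (1-3): L=1.8684, (cx,cy)=(0.9634,-0.2681)
member 4 (2-3): L=3.0171, (cx,cy)=(0.3145,0.9492)
member 5 (2-4): L=1.7410, (cx,cy)=(1.0000,0.0000)
member 6 (3-4): L=2.9715, (cx,cy)=(0.2665,-0.9638)
solve A·x = −loads:
  F[0-1] = -4256.3217 N (compression)
  F[0-2] = -2865.8583 N (compression)
  F[1-2] = +4471.0773 N (tension)
  F[1-3] = -2659.8170 N (compression)
  F[2-3] = -4566.3762 N (compression)
  F[2-4] = -333.3523 N (compression)
  F[3-4] = +1250.6987 N (tension)
  Rx@0 = +3974.7100 N
  Ry@0 = +4109.3457 N
  Ry@4 = -1205.4557 N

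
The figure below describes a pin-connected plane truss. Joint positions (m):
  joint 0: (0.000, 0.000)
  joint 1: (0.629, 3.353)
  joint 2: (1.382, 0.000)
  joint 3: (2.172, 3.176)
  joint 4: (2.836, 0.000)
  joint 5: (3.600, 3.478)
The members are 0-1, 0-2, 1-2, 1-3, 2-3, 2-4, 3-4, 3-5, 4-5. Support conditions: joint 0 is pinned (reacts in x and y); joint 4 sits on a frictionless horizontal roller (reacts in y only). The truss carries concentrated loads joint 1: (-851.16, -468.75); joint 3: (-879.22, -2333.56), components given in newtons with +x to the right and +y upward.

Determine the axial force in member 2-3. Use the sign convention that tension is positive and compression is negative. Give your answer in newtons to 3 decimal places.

-2536.585

N=6 nodes, M=9 members, R=3 reactions → 2N=12, M+R=12
member 0 (0-1): L=3.4115, (cx,cy)=(0.1844,0.9829)
member 1 (0-2): L=1.3820, (cx,cy)=(1.0000,0.0000)
member 2 (1-2): L=3.4365, (cx,cy)=(0.2191,-0.9757)
member 3 (1-3): L=1.5531, (cx,cy)=(0.9935,-0.1140)
member 4 (2-3): L=3.2728, (cx,cy)=(0.2414,0.9704)
member 5 (2-4): L=1.4540, (cx,cy)=(1.0000,0.0000)
member 6 (3-4): L=3.2447, (cx,cy)=(0.2046,-0.9788)
member 7 (3-5): L=1.4596, (cx,cy)=(0.9784,0.2069)
member 8 (4-5): L=3.5609, (cx,cy)=(0.2146,0.9767)
solve A·x = −loads:
  F[0-1] = -2952.7233 N (compression)
  F[0-2] = -1185.9657 N (compression)
  F[1-2] = +2522.8869 N (tension)
  F[1-3] = -247.6766 N (compression)
  F[2-3] = -2536.5852 N (compression)
  F[2-4] = -20.8630 N (compression)
  F[3-4] = +101.9482 N (tension)
  F[3-5] = -0.0000 N (compression)
  F[4-5] = +0.0000 N (tension)
  Rx@0 = +1730.3800 N
  Ry@0 = +2902.1006 N
  Ry@4 = -99.7906 N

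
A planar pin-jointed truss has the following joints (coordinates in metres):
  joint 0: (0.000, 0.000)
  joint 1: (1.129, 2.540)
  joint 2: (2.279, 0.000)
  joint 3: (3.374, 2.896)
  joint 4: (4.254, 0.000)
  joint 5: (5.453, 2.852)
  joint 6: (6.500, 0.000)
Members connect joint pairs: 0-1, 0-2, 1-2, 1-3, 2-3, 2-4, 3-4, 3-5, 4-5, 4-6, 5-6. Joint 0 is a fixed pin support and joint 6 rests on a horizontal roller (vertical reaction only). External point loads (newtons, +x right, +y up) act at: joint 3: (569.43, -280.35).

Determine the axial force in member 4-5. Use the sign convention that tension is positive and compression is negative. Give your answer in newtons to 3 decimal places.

425.917

N=7 nodes, M=11 members, R=3 reactions → 2N=14, M+R=14
member 0 (0-1): L=2.7796, (cx,cy)=(0.4062,0.9138)
member 1 (0-2): L=2.2790, (cx,cy)=(1.0000,0.0000)
member 2 (1-2): L=2.7882, (cx,cy)=(0.4125,-0.9110)
member 3 (1-3): L=2.2731, (cx,cy)=(0.9877,0.1566)
member 4 (2-3): L=3.0961, (cx,cy)=(0.3537,0.9354)
member 5 (2-4): L=1.9750, (cx,cy)=(1.0000,0.0000)
member 6 (3-4): L=3.0268, (cx,cy)=(0.2907,-0.9568)
member 7 (3-5): L=2.0795, (cx,cy)=(0.9998,-0.0212)
member 8 (4-5): L=3.0938, (cx,cy)=(0.3876,0.9218)
member 9 (4-6): L=2.2460, (cx,cy)=(1.0000,0.0000)
member 10 (5-6): L=3.0381, (cx,cy)=(0.3446,-0.9387)
solve A·x = −loads:
  F[0-1] = +130.0904 N (tension)
  F[0-2] = +516.5909 N (tension)
  F[1-2] = -113.1699 N (compression)
  F[1-3] = +100.7596 N (tension)
  F[2-3] = +110.2189 N (tension)
  F[2-4] = +430.9327 N (tension)
  F[3-4] = -410.3576 N (compression)
  F[3-5] = -311.6947 N (compression)
  F[4-5] = +425.9171 N (tension)
  F[4-6] = +146.5602 N (tension)
  F[5-6] = -425.2781 N (compression)
  Rx@0 = -569.4300 N
  Ry@0 = -118.8762 N
  Ry@6 = +399.2262 N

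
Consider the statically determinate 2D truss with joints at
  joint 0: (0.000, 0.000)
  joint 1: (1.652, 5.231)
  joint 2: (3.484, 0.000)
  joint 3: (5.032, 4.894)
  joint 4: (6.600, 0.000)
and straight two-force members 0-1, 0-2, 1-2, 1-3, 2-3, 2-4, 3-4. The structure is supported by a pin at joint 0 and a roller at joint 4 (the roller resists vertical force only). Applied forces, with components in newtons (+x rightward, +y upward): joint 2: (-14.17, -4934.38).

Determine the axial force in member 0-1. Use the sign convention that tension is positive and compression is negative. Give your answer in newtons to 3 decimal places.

-2443.038

N=5 nodes, M=7 members, R=3 reactions → 2N=10, M+R=10
member 0 (0-1): L=5.4857, (cx,cy)=(0.3011,0.9536)
member 1 (0-2): L=3.4840, (cx,cy)=(1.0000,0.0000)
member 2 (1-2): L=5.5425, (cx,cy)=(0.3305,-0.9438)
member 3 (1-3): L=3.3968, (cx,cy)=(0.9951,-0.0992)
member 4 (2-3): L=5.1330, (cx,cy)=(0.3016,0.9534)
member 5 (2-4): L=3.1160, (cx,cy)=(1.0000,0.0000)
member 6 (3-4): L=5.1391, (cx,cy)=(0.3051,-0.9523)
solve A·x = −loads:
  F[0-1] = -2443.0383 N (compression)
  F[0-2] = +721.5481 N (tension)
  F[1-2] = +2638.2077 N (tension)
  F[1-3] = -1615.7102 N (compression)
  F[2-3] = +2563.8248 N (tension)
  F[2-4] = +834.5433 N (tension)
  F[3-4] = -2735.1798 N (compression)
  Rx@0 = +14.1700 N
  Ry@0 = +2329.6255 N
  Ry@4 = +2604.7545 N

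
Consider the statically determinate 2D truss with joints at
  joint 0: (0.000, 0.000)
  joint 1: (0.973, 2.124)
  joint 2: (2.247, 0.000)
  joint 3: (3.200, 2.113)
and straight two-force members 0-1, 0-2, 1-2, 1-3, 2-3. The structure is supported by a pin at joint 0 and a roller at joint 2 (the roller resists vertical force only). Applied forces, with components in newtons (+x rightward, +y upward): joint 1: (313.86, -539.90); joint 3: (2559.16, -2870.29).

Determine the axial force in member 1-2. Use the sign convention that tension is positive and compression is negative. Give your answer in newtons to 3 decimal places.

-4866.522

N=4 nodes, M=5 members, R=3 reactions → 2N=8, M+R=8
member 0 (0-1): L=2.3363, (cx,cy)=(0.4165,0.9091)
member 1 (0-2): L=2.2470, (cx,cy)=(1.0000,0.0000)
member 2 (1-2): L=2.4768, (cx,cy)=(0.5144,-0.8576)
member 3 (1-3): L=2.2270, (cx,cy)=(1.0000,-0.0049)
member 4 (2-3): L=2.3180, (cx,cy)=(0.4111,0.9116)
solve A·x = −loads:
  F[0-1] = +3975.6685 N (tension)
  F[0-2] = +1217.2422 N (tension)
  F[1-2] = -4866.5224 N (compression)
  F[1-3] = +3845.1919 N (tension)
  F[2-3] = -3127.8833 N (compression)
  Rx@0 = -2873.0200 N
  Ry@0 = -3614.4626 N
  Ry@2 = +7024.6526 N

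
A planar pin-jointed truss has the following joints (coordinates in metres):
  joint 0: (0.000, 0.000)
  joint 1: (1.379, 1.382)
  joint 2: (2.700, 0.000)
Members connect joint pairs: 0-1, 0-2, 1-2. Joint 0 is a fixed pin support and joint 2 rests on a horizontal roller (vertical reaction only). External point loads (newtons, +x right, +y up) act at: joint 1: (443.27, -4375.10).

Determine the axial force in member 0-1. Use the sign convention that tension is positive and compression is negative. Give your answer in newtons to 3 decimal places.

N=3 nodes, M=3 members, R=3 reactions → 2N=6, M+R=6
member 0 (0-1): L=1.9523, (cx,cy)=(0.7063,0.7079)
member 1 (0-2): L=2.7000, (cx,cy)=(1.0000,0.0000)
member 2 (1-2): L=1.9118, (cx,cy)=(0.6910,-0.7229)
solve A·x = −loads:
  F[0-1] = -2703.4017 N (compression)
  F[0-2] = +2352.7855 N (tension)
  F[1-2] = -3405.0314 N (compression)
  Rx@0 = -443.2700 N
  Ry@0 = +1913.6696 N
  Ry@2 = +2461.4304 N

-2703.402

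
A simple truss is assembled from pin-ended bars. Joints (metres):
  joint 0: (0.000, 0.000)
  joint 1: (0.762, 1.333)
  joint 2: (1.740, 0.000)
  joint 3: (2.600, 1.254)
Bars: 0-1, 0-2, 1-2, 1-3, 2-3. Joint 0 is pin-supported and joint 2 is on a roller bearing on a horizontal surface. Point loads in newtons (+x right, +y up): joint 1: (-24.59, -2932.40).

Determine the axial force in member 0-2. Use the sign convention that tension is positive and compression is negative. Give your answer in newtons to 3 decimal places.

N=4 nodes, M=5 members, R=3 reactions → 2N=8, M+R=8
member 0 (0-1): L=1.5354, (cx,cy)=(0.4963,0.8682)
member 1 (0-2): L=1.7400, (cx,cy)=(1.0000,0.0000)
member 2 (1-2): L=1.6533, (cx,cy)=(0.5915,-0.8063)
member 3 (1-3): L=1.8397, (cx,cy)=(0.9991,-0.0429)
member 4 (2-3): L=1.5206, (cx,cy)=(0.5656,0.8247)
solve A·x = −loads:
  F[0-1] = -1920.2031 N (compression)
  F[0-2] = +928.3669 N (tension)
  F[1-2] = -1569.3877 N (compression)
  F[1-3] = -0.0000 N (tension)
  F[2-3] = +0.0000 N (tension)
  Rx@0 = +24.5900 N
  Ry@0 = +1667.0492 N
  Ry@2 = +1265.3508 N

928.367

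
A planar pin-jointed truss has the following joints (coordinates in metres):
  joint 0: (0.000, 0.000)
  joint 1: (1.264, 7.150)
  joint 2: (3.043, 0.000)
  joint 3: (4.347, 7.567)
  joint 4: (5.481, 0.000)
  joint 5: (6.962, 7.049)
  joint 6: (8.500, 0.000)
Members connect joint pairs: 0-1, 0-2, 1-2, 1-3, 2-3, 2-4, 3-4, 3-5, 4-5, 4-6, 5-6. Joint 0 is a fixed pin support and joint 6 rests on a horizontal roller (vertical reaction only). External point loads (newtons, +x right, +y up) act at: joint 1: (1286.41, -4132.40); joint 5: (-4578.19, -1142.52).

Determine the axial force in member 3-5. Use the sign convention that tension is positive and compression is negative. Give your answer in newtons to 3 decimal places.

-3757.719

N=7 nodes, M=11 members, R=3 reactions → 2N=14, M+R=14
member 0 (0-1): L=7.2609, (cx,cy)=(0.1741,0.9847)
member 1 (0-2): L=3.0430, (cx,cy)=(1.0000,0.0000)
member 2 (1-2): L=7.3680, (cx,cy)=(0.2414,-0.9704)
member 3 (1-3): L=3.1111, (cx,cy)=(0.9910,0.1340)
member 4 (2-3): L=7.6785, (cx,cy)=(0.1698,0.9855)
member 5 (2-4): L=2.4380, (cx,cy)=(1.0000,0.0000)
member 6 (3-4): L=7.6515, (cx,cy)=(0.1482,-0.9890)
member 7 (3-5): L=2.6658, (cx,cy)=(0.9809,-0.1943)
member 8 (4-5): L=7.2029, (cx,cy)=(0.2056,0.9786)
member 9 (4-6): L=3.0190, (cx,cy)=(1.0000,0.0000)
member 10 (5-6): L=7.2148, (cx,cy)=(0.2132,-0.9770)
solve A·x = −loads:
  F[0-1] = -6539.0305 N (compression)
  F[0-2] = -2153.4402 N (compression)
  F[1-2] = +1972.7595 N (tension)
  F[1-3] = -2927.4888 N (compression)
  F[2-3] = -1942.6097 N (compression)
  F[2-4] = -1347.2161 N (compression)
  F[3-4] = +3070.8694 N (tension)
  F[3-5] = -3757.7191 N (compression)
  F[4-5] = -3103.2614 N (compression)
  F[4-6] = -254.0274 N (compression)
  F[5-6] = +1191.6555 N (tension)
  Rx@0 = +3291.7800 N
  Ry@0 = +6439.1849 N
  Ry@6 = -1164.2649 N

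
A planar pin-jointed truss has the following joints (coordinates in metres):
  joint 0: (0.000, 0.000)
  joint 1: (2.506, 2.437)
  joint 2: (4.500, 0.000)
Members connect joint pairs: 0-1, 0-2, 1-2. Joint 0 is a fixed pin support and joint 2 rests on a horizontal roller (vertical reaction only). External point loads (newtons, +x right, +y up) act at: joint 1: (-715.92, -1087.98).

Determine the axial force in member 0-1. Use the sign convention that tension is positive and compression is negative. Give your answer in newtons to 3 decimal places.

N=3 nodes, M=3 members, R=3 reactions → 2N=6, M+R=6
member 0 (0-1): L=3.4956, (cx,cy)=(0.7169,0.6972)
member 1 (0-2): L=4.5000, (cx,cy)=(1.0000,0.0000)
member 2 (1-2): L=3.1488, (cx,cy)=(0.6333,-0.7739)
solve A·x = −loads:
  F[0-1] = -1247.6278 N (compression)
  F[0-2] = +178.5137 N (tension)
  F[1-2] = -281.8986 N (compression)
  Rx@0 = +715.9200 N
  Ry@0 = +869.8065 N
  Ry@2 = +218.1735 N

-1247.628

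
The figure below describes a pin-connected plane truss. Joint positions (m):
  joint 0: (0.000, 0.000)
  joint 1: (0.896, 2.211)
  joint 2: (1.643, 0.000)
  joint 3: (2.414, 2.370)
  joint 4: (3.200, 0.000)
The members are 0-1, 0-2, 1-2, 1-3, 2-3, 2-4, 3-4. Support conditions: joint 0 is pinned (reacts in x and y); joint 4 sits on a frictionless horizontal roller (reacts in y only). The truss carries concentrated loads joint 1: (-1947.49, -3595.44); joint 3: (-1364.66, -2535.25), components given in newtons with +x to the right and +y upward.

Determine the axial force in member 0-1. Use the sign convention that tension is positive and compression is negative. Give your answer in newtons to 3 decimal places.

-6007.542

N=5 nodes, M=7 members, R=3 reactions → 2N=10, M+R=10
member 0 (0-1): L=2.3857, (cx,cy)=(0.3756,0.9268)
member 1 (0-2): L=1.6430, (cx,cy)=(1.0000,0.0000)
member 2 (1-2): L=2.3338, (cx,cy)=(0.3201,-0.9474)
member 3 (1-3): L=1.5263, (cx,cy)=(0.9946,0.1042)
member 4 (2-3): L=2.4923, (cx,cy)=(0.3094,0.9509)
member 5 (2-4): L=1.5570, (cx,cy)=(1.0000,0.0000)
member 6 (3-4): L=2.4969, (cx,cy)=(0.3148,-0.9492)
solve A·x = −loads:
  F[0-1] = -6007.5417 N (compression)
  F[0-2] = -1055.8458 N (compression)
  F[1-2] = +1977.6882 N (tension)
  F[1-3] = -946.9881 N (compression)
  F[2-3] = -1970.2936 N (compression)
  F[2-4] = +186.7023 N (tension)
  F[3-4] = -593.1093 N (compression)
  Rx@0 = +3312.1500 N
  Ry@0 = +5567.7328 N
  Ry@4 = +562.9572 N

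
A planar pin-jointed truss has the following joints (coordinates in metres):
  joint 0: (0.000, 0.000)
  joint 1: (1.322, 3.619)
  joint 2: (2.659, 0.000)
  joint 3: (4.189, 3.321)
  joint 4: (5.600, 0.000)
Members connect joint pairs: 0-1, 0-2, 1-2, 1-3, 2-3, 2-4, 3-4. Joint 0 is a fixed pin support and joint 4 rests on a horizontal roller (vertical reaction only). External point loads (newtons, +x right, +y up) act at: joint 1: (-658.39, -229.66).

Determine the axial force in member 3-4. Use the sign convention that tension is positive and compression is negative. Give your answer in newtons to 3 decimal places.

N=5 nodes, M=7 members, R=3 reactions → 2N=10, M+R=10
member 0 (0-1): L=3.8529, (cx,cy)=(0.3431,0.9393)
member 1 (0-2): L=2.6590, (cx,cy)=(1.0000,0.0000)
member 2 (1-2): L=3.8581, (cx,cy)=(0.3465,-0.9380)
member 3 (1-3): L=2.8824, (cx,cy)=(0.9946,-0.1034)
member 4 (2-3): L=3.6565, (cx,cy)=(0.4184,0.9082)
member 5 (2-4): L=2.9410, (cx,cy)=(1.0000,0.0000)
member 6 (3-4): L=3.6083, (cx,cy)=(0.3910,-0.9204)
solve A·x = −loads:
  F[0-1] = -639.7672 N (compression)
  F[0-2] = -438.8743 N (compression)
  F[1-2] = +361.0273 N (tension)
  F[1-3] = +315.4521 N (tension)
  F[2-3] = -372.8671 N (compression)
  F[2-4] = -157.7415 N (compression)
  F[3-4] = +403.3889 N (tension)
  Rx@0 = +658.3900 N
  Ry@0 = +600.9284 N
  Ry@4 = -371.2684 N

403.389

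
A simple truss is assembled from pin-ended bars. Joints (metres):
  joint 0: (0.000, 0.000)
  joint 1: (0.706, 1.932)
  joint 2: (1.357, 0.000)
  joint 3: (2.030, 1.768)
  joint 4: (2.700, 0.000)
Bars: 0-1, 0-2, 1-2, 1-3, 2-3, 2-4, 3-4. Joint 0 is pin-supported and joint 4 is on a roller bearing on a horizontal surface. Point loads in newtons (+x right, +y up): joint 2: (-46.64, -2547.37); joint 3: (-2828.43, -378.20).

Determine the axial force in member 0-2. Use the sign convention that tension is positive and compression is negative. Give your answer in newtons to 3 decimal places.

-1700.951

N=5 nodes, M=7 members, R=3 reactions → 2N=10, M+R=10
member 0 (0-1): L=2.0570, (cx,cy)=(0.3432,0.9393)
member 1 (0-2): L=1.3570, (cx,cy)=(1.0000,0.0000)
member 2 (1-2): L=2.0387, (cx,cy)=(0.3193,-0.9476)
member 3 (1-3): L=1.3341, (cx,cy)=(0.9924,-0.1229)
member 4 (2-3): L=1.8918, (cx,cy)=(0.3558,0.9346)
member 5 (2-4): L=1.3430, (cx,cy)=(1.0000,0.0000)
member 6 (3-4): L=1.8907, (cx,cy)=(0.3544,-0.9351)
solve A·x = −loads:
  F[0-1] = -3420.8341 N (compression)
  F[0-2] = -1700.9510 N (compression)
  F[1-2] = +3698.3589 N (tension)
  F[1-3] = -2373.0633 N (compression)
  F[2-3] = -1024.3889 N (compression)
  F[2-4] = -108.9350 N (compression)
  F[3-4] = +307.4070 N (tension)
  Rx@0 = +2875.0700 N
  Ry@0 = +3213.0282 N
  Ry@4 = -287.4582 N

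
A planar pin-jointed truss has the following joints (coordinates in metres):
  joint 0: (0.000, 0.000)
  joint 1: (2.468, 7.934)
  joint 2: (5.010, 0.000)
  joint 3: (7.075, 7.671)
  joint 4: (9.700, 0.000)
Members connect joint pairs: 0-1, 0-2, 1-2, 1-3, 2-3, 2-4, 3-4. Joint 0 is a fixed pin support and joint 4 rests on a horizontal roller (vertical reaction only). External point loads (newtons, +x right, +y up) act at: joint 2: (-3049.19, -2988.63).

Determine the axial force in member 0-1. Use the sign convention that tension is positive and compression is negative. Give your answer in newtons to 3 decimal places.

N=5 nodes, M=7 members, R=3 reactions → 2N=10, M+R=10
member 0 (0-1): L=8.3090, (cx,cy)=(0.2970,0.9549)
member 1 (0-2): L=5.0100, (cx,cy)=(1.0000,0.0000)
member 2 (1-2): L=8.3313, (cx,cy)=(0.3051,-0.9523)
member 3 (1-3): L=4.6145, (cx,cy)=(0.9984,-0.0570)
member 4 (2-3): L=7.9441, (cx,cy)=(0.2599,0.9656)
member 5 (2-4): L=4.6900, (cx,cy)=(1.0000,0.0000)
member 6 (3-4): L=8.1077, (cx,cy)=(0.3238,-0.9461)
solve A·x = −loads:
  F[0-1] = -1513.3156 N (compression)
  F[0-2] = -2599.6936 N (compression)
  F[1-2] = +1573.0910 N (tension)
  F[1-3] = -930.9840 N (compression)
  F[2-3] = +1543.6141 N (tension)
  F[2-4] = +528.2208 N (tension)
  F[3-4] = -1631.4886 N (compression)
  Rx@0 = +3049.1900 N
  Ry@0 = +1445.0180 N
  Ry@4 = +1543.6120 N

-1513.316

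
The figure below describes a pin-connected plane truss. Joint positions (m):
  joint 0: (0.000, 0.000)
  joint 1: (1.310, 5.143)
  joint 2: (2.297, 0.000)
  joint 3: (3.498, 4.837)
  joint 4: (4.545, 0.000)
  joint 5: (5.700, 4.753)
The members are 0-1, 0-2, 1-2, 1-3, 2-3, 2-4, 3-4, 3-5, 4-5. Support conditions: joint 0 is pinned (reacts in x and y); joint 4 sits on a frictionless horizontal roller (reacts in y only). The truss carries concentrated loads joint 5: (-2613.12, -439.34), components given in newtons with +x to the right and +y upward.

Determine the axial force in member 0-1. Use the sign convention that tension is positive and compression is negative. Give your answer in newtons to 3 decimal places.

N=6 nodes, M=9 members, R=3 reactions → 2N=12, M+R=12
member 0 (0-1): L=5.3072, (cx,cy)=(0.2468,0.9691)
member 1 (0-2): L=2.2970, (cx,cy)=(1.0000,0.0000)
member 2 (1-2): L=5.2369, (cx,cy)=(0.1885,-0.9821)
member 3 (1-3): L=2.2093, (cx,cy)=(0.9904,-0.1385)
member 4 (2-3): L=4.9839, (cx,cy)=(0.2410,0.9705)
member 5 (2-4): L=2.2480, (cx,cy)=(1.0000,0.0000)
member 6 (3-4): L=4.9490, (cx,cy)=(0.2116,-0.9774)
member 7 (3-5): L=2.2036, (cx,cy)=(0.9993,-0.0381)
member 8 (4-5): L=4.8913, (cx,cy)=(0.2361,0.9717)
solve A·x = −loads:
  F[0-1] = -2704.7517 N (compression)
  F[0-2] = -1945.4961 N (compression)
  F[1-2] = +2840.1942 N (tension)
  F[1-3] = -1214.6281 N (compression)
  F[2-3] = -2873.9882 N (compression)
  F[2-4] = -717.6329 N (compression)
  F[3-4] = +2778.6869 N (tension)
  F[3-5] = -2485.1443 N (compression)
  F[4-5] = -549.6149 N (compression)
  Rx@0 = +2613.1200 N
  Ry@0 = +2621.0609 N
  Ry@4 = -2181.7209 N

-2704.752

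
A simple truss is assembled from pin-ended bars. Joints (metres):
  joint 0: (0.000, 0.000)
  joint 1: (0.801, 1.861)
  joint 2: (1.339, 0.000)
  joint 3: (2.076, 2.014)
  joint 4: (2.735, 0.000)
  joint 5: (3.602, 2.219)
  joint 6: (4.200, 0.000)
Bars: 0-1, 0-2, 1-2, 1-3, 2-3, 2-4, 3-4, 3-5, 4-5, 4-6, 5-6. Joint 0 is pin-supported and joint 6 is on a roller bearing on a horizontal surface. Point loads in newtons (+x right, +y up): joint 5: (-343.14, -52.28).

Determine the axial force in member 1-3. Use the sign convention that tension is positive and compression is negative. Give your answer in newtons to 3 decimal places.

N=7 nodes, M=11 members, R=3 reactions → 2N=14, M+R=14
member 0 (0-1): L=2.0261, (cx,cy)=(0.3953,0.9185)
member 1 (0-2): L=1.3390, (cx,cy)=(1.0000,0.0000)
member 2 (1-2): L=1.9372, (cx,cy)=(0.2777,-0.9607)
member 3 (1-3): L=1.2841, (cx,cy)=(0.9929,0.1191)
member 4 (2-3): L=2.1446, (cx,cy)=(0.3437,0.9391)
member 5 (2-4): L=1.3960, (cx,cy)=(1.0000,0.0000)
member 6 (3-4): L=2.1191, (cx,cy)=(0.3110,-0.9504)
member 7 (3-5): L=1.5397, (cx,cy)=(0.9911,0.1331)
member 8 (4-5): L=2.3824, (cx,cy)=(0.3639,0.9314)
member 9 (4-6): L=1.4650, (cx,cy)=(1.0000,0.0000)
member 10 (5-6): L=2.2982, (cx,cy)=(0.2602,-0.9656)
solve A·x = −loads:
  F[0-1] = -205.4758 N (compression)
  F[0-2] = -261.9054 N (compression)
  F[1-2] = +180.0703 N (tension)
  F[1-3] = -132.1852 N (compression)
  F[2-3] = -184.2054 N (compression)
  F[2-4] = -148.5939 N (compression)
  F[3-4] = +163.8806 N (tension)
  F[3-5] = -247.7159 N (compression)
  F[4-5] = -167.2212 N (compression)
  F[4-6] = -36.7736 N (compression)
  F[5-6] = +141.3242 N (tension)
  Rx@0 = +343.1400 N
  Ry@0 = +188.7360 N
  Ry@6 = -136.4560 N

-132.185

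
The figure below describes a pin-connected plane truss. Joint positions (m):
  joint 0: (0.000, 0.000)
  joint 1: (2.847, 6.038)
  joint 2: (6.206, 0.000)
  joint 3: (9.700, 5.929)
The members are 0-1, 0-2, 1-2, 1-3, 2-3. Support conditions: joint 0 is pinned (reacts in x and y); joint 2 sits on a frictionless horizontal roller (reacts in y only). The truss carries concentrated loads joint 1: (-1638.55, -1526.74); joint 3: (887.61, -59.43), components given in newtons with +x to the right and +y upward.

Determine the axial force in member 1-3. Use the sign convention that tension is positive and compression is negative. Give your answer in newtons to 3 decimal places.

N=4 nodes, M=5 members, R=3 reactions → 2N=8, M+R=8
member 0 (0-1): L=6.6755, (cx,cy)=(0.4265,0.9045)
member 1 (0-2): L=6.2060, (cx,cy)=(1.0000,0.0000)
member 2 (1-2): L=6.9094, (cx,cy)=(0.4861,-0.8739)
member 3 (1-3): L=6.8539, (cx,cy)=(0.9999,-0.0159)
member 4 (2-3): L=6.8819, (cx,cy)=(0.5077,0.8615)
solve A·x = −loads:
  F[0-1] = -1701.6004 N (compression)
  F[0-2] = -25.2376 N (compression)
  F[1-2] = -2.5038 N (compression)
  F[1-3] = +914.1804 N (tension)
  F[2-3] = -52.1066 N (compression)
  Rx@0 = +750.9400 N
  Ry@0 = +1539.0906 N
  Ry@2 = +47.0794 N

914.180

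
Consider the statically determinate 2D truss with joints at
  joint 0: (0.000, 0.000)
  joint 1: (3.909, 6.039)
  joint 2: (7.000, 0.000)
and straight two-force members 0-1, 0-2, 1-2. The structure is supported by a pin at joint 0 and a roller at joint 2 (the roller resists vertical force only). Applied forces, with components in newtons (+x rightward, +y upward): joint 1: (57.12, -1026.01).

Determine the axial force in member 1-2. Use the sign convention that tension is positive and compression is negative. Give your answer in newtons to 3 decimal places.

-699.002

N=3 nodes, M=3 members, R=3 reactions → 2N=6, M+R=6
member 0 (0-1): L=7.1937, (cx,cy)=(0.5434,0.8395)
member 1 (0-2): L=7.0000, (cx,cy)=(1.0000,0.0000)
member 2 (1-2): L=6.7841, (cx,cy)=(0.4556,-0.8902)
solve A·x = −loads:
  F[0-1] = -480.9860 N (compression)
  F[0-2] = +318.4828 N (tension)
  F[1-2] = -699.0017 N (compression)
  Rx@0 = -57.1200 N
  Ry@0 = +403.7785 N
  Ry@2 = +622.2315 N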